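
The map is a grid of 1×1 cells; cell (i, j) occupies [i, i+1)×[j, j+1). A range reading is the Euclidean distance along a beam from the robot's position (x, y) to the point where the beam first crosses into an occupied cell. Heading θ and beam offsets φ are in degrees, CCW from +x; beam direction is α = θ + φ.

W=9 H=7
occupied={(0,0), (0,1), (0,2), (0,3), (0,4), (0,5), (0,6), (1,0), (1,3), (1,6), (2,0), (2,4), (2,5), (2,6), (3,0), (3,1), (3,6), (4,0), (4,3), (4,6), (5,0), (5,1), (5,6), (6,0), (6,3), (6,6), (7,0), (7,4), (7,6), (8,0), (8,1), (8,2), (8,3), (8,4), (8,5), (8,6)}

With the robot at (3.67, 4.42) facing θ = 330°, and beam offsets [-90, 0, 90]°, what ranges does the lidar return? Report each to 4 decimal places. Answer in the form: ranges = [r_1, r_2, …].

beam 1: φ=-90°, α=240°
  d=(-0.5000,-0.8660)  start (3,4)  tX=1.3400 tY=0.4850  stride 1/|dx|=2.0000 1/|dy|=1.1547
    cross y-line → (3,3), t=0.4850
    cross x-line → (2,3), t=1.3400
    cross y-line → (2,2), t=1.6397
    cross y-line → (2,1), t=2.7944
    cross x-line → (1,1), t=3.3400
    cross y-line → (1,0), t=3.9491 (wall)
  → r_1 = 3.9491
beam 2: φ=0°, α=330°
  d=(0.8660,-0.5000)  start (3,4)  tX=0.3811 tY=0.8400  stride 1/|dx|=1.1547 1/|dy|=2.0000
    cross x-line → (4,4), t=0.3811
    cross y-line → (4,3), t=0.8400 (wall)
  → r_2 = 0.8400
beam 3: φ=90°, α=60°
  d=(0.5000,0.8660)  start (3,4)  tX=0.6600 tY=0.6697  stride 1/|dx|=2.0000 1/|dy|=1.1547
    cross x-line → (4,4), t=0.6600
    cross y-line → (4,5), t=0.6697
    cross y-line → (4,6), t=1.8244 (wall)
  → r_3 = 1.8244

ranges = [3.9491, 0.8400, 1.8244]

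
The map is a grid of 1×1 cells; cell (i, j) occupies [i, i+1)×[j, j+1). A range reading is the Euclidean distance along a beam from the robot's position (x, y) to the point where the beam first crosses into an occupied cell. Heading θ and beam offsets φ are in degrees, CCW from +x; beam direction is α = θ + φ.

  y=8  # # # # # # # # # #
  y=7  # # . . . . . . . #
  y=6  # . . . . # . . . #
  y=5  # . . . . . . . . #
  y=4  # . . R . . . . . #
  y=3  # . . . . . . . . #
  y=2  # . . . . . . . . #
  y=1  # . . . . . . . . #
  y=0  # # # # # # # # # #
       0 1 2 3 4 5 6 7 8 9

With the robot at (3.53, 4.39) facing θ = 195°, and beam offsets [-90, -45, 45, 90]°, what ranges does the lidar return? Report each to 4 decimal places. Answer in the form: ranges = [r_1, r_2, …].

ranges = [3.7373, 2.9214, 3.9144, 3.5096]

beam 1: φ=-90°, α=105°
  d=(-0.2588,0.9659)  start (3,4)  tX=2.0478 tY=0.6315  stride 1/|dx|=3.8637 1/|dy|=1.0353
    cross y-line → (3,5), t=0.6315
    cross y-line → (3,6), t=1.6668
    cross x-line → (2,6), t=2.0478
    cross y-line → (2,7), t=2.7021
    cross y-line → (2,8), t=3.7373 (wall)
  → r_1 = 3.7373
beam 2: φ=-45°, α=150°
  d=(-0.8660,0.5000)  start (3,4)  tX=0.6120 tY=1.2200  stride 1/|dx|=1.1547 1/|dy|=2.0000
    cross x-line → (2,4), t=0.6120
    cross y-line → (2,5), t=1.2200
    cross x-line → (1,5), t=1.7667
    cross x-line → (0,5), t=2.9214 (wall)
  → r_2 = 2.9214
beam 3: φ=45°, α=240°
  d=(-0.5000,-0.8660)  start (3,4)  tX=1.0600 tY=0.4503  stride 1/|dx|=2.0000 1/|dy|=1.1547
    cross y-line → (3,3), t=0.4503
    cross x-line → (2,3), t=1.0600
    cross y-line → (2,2), t=1.6050
    cross y-line → (2,1), t=2.7597
    cross x-line → (1,1), t=3.0600
    cross y-line → (1,0), t=3.9144 (wall)
  → r_3 = 3.9144
beam 4: φ=90°, α=285°
  d=(0.2588,-0.9659)  start (3,4)  tX=1.8159 tY=0.4038  stride 1/|dx|=3.8637 1/|dy|=1.0353
    cross y-line → (3,3), t=0.4038
    cross y-line → (3,2), t=1.4390
    cross x-line → (4,2), t=1.8159
    cross y-line → (4,1), t=2.4743
    cross y-line → (4,0), t=3.5096 (wall)
  → r_4 = 3.5096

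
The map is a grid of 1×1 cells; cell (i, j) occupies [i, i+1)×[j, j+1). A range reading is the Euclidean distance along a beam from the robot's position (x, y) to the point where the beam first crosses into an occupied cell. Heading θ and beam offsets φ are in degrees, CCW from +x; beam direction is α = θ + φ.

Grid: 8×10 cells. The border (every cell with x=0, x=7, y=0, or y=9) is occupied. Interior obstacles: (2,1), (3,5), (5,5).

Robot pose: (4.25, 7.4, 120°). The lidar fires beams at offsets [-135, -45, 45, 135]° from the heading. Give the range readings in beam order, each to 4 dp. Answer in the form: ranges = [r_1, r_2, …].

beam 1: φ=-135°, α=345°
  cosα=0.9659 sinα=-0.2588 | (4,7) | tMaxX 0.7765 tMaxY 1.5455 | tΔX 1.0353 tΔY 3.8637
    t=0.7765 [x] (5,7)
    t=1.5455 [y] (5,6)
    t=1.8117 [x] (6,6)
    t=2.8470 [x] (7,6) — stop
  → r_1 = 2.8470
beam 2: φ=-45°, α=75°
  cosα=0.2588 sinα=0.9659 | (4,7) | tMaxX 2.8978 tMaxY 0.6212 | tΔX 3.8637 tΔY 1.0353
    t=0.6212 [y] (4,8)
    t=1.6564 [y] (4,9) — stop
  → r_2 = 1.6564
beam 3: φ=45°, α=165°
  cosα=-0.9659 sinα=0.2588 | (4,7) | tMaxX 0.2588 tMaxY 2.3182 | tΔX 1.0353 tΔY 3.8637
    t=0.2588 [x] (3,7)
    t=1.2941 [x] (2,7)
    t=2.3182 [y] (2,8)
    t=2.3294 [x] (1,8)
    t=3.3646 [x] (0,8) — stop
  → r_3 = 3.3646
beam 4: φ=135°, α=255°
  cosα=-0.2588 sinα=-0.9659 | (4,7) | tMaxX 0.9659 tMaxY 0.4141 | tΔX 3.8637 tΔY 1.0353
    t=0.4141 [y] (4,6)
    t=0.9659 [x] (3,6)
    t=1.4494 [y] (3,5) — stop
  → r_4 = 1.4494

ranges = [2.8470, 1.6564, 3.3646, 1.4494]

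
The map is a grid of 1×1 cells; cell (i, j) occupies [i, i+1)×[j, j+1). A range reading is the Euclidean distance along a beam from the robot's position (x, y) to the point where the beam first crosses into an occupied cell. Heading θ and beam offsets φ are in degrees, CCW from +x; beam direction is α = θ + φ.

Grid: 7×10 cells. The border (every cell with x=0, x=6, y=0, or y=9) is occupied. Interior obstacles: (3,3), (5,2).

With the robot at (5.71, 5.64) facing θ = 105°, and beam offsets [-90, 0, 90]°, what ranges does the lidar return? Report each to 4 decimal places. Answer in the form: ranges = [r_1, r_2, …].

ranges = [0.3002, 3.4785, 4.8762]

beam 1: φ=-90°, α=15°
  d=(0.9659,0.2588)  start (5,5)  tX=0.3002 tY=1.3909  stride 1/|dx|=1.0353 1/|dy|=3.8637
    cross x-line → (6,5), t=0.3002 (wall)
  → r_1 = 0.3002
beam 2: φ=0°, α=105°
  d=(-0.2588,0.9659)  start (5,5)  tX=2.7432 tY=0.3727  stride 1/|dx|=3.8637 1/|dy|=1.0353
    cross y-line → (5,6), t=0.3727
    cross y-line → (5,7), t=1.4080
    cross y-line → (5,8), t=2.4433
    cross x-line → (4,8), t=2.7432
    cross y-line → (4,9), t=3.4785 (wall)
  → r_2 = 3.4785
beam 3: φ=90°, α=195°
  d=(-0.9659,-0.2588)  start (5,5)  tX=0.7350 tY=2.4728  stride 1/|dx|=1.0353 1/|dy|=3.8637
    cross x-line → (4,5), t=0.7350
    cross x-line → (3,5), t=1.7703
    cross y-line → (3,4), t=2.4728
    cross x-line → (2,4), t=2.8056
    cross x-line → (1,4), t=3.8409
    cross x-line → (0,4), t=4.8762 (wall)
  → r_3 = 4.8762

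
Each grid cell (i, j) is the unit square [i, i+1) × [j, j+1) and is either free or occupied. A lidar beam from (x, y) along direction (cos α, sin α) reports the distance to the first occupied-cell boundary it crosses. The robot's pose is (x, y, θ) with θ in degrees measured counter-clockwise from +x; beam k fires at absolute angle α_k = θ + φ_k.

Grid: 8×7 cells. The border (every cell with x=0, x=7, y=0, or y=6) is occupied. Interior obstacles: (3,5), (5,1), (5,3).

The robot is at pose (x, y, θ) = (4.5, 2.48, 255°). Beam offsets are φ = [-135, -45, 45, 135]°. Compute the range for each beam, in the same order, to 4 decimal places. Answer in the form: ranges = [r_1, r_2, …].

beam 1: φ=-135°, α=120°
  direction (-0.5000, 0.8660); cell (4,2); t to first gridline: x 1.0000, y 0.6004 (then +2.0000 / +1.1547)
    (4,3) via y @ 0.6004
    (3,3) via x @ 1.0000
    (3,4) via y @ 1.7551
    (3,5) via y @ 2.9098  # hit
  → r_1 = 2.9098
beam 2: φ=-45°, α=210°
  direction (-0.8660, -0.5000); cell (4,2); t to first gridline: x 0.5774, y 0.9600 (then +1.1547 / +2.0000)
    (3,2) via x @ 0.5774
    (3,1) via y @ 0.9600
    (2,1) via x @ 1.7321
    (1,1) via x @ 2.8868
    (1,0) via y @ 2.9600  # hit
  → r_2 = 2.9600
beam 3: φ=45°, α=300°
  direction (0.5000, -0.8660); cell (4,2); t to first gridline: x 1.0000, y 0.5543 (then +2.0000 / +1.1547)
    (4,1) via y @ 0.5543
    (5,1) via x @ 1.0000  # hit
  → r_3 = 1.0000
beam 4: φ=135°, α=30°
  direction (0.8660, 0.5000); cell (4,2); t to first gridline: x 0.5774, y 1.0400 (then +1.1547 / +2.0000)
    (5,2) via x @ 0.5774
    (5,3) via y @ 1.0400  # hit
  → r_4 = 1.0400

ranges = [2.9098, 2.9600, 1.0000, 1.0400]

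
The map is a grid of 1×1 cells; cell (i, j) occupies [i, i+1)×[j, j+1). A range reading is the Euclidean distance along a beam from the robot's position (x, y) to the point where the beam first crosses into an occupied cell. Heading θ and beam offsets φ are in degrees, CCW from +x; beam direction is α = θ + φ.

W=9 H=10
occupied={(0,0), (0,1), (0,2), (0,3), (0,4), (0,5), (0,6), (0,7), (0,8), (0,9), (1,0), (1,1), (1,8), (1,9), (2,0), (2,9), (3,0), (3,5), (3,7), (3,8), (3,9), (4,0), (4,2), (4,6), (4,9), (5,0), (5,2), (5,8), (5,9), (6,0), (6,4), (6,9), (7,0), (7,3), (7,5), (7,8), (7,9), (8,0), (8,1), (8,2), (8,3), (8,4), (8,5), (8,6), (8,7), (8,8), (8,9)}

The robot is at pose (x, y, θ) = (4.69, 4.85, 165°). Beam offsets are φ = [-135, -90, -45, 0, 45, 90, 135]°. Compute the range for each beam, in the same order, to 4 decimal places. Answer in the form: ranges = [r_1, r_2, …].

beam 1: φ=-135°, α=30°
  dir = (cos 30°, sin 30°) = (0.8660, 0.5000); from cell (4,4)
  next x-line at t=0.3580, next y-line at t=0.3000; Δt_x=1.1547, Δt_y=2.0000
    y: enter (4,5) at t=0.3000
    x: enter (5,5) at t=0.3580
    x: enter (6,5) at t=1.5127
    y: enter (6,6) at t=2.3000
    x: enter (7,6) at t=2.6674
    x: enter (8,6) at t=3.8221 ← occupied
  → r_1 = 3.8221
beam 2: φ=-90°, α=75°
  dir = (cos 75°, sin 75°) = (0.2588, 0.9659); from cell (4,4)
  next x-line at t=1.1977, next y-line at t=0.1553; Δt_x=3.8637, Δt_y=1.0353
    y: enter (4,5) at t=0.1553
    y: enter (4,6) at t=1.1906 ← occupied
  → r_2 = 1.1906
beam 3: φ=-45°, α=120°
  dir = (cos 120°, sin 120°) = (-0.5000, 0.8660); from cell (4,4)
  next x-line at t=1.3800, next y-line at t=0.1732; Δt_x=2.0000, Δt_y=1.1547
    y: enter (4,5) at t=0.1732
    y: enter (4,6) at t=1.3279 ← occupied
  → r_3 = 1.3279
beam 4: φ=0°, α=165°
  dir = (cos 165°, sin 165°) = (-0.9659, 0.2588); from cell (4,4)
  next x-line at t=0.7143, next y-line at t=0.5796; Δt_x=1.0353, Δt_y=3.8637
    y: enter (4,5) at t=0.5796
    x: enter (3,5) at t=0.7143 ← occupied
  → r_4 = 0.7143
beam 5: φ=45°, α=210°
  dir = (cos 210°, sin 210°) = (-0.8660, -0.5000); from cell (4,4)
  next x-line at t=0.7967, next y-line at t=1.7000; Δt_x=1.1547, Δt_y=2.0000
    x: enter (3,4) at t=0.7967
    y: enter (3,3) at t=1.7000
    x: enter (2,3) at t=1.9514
    x: enter (1,3) at t=3.1061
    y: enter (1,2) at t=3.7000
    x: enter (0,2) at t=4.2608 ← occupied
  → r_5 = 4.2608
beam 6: φ=90°, α=255°
  dir = (cos 255°, sin 255°) = (-0.2588, -0.9659); from cell (4,4)
  next x-line at t=2.6660, next y-line at t=0.8800; Δt_x=3.8637, Δt_y=1.0353
    y: enter (4,3) at t=0.8800
    y: enter (4,2) at t=1.9153 ← occupied
  → r_6 = 1.9153
beam 7: φ=135°, α=300°
  dir = (cos 300°, sin 300°) = (0.5000, -0.8660); from cell (4,4)
  next x-line at t=0.6200, next y-line at t=0.9815; Δt_x=2.0000, Δt_y=1.1547
    x: enter (5,4) at t=0.6200
    y: enter (5,3) at t=0.9815
    y: enter (5,2) at t=2.1362 ← occupied
  → r_7 = 2.1362

ranges = [3.8221, 1.1906, 1.3279, 0.7143, 4.2608, 1.9153, 2.1362]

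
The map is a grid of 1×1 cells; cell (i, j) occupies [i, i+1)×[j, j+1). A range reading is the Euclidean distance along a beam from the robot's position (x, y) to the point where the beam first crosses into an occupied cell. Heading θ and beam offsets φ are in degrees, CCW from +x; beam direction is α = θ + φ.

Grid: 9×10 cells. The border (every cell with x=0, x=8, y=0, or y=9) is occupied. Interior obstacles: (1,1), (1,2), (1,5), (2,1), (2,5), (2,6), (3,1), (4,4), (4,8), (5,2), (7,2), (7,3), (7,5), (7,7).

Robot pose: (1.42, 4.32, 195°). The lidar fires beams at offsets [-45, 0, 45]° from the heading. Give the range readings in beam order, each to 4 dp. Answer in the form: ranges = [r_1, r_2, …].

beam 1: φ=-45°, α=150°
  dir = (cos 150°, sin 150°) = (-0.8660, 0.5000); from cell (1,4)
  next x-line at t=0.4850, next y-line at t=1.3600; Δt_x=1.1547, Δt_y=2.0000
    x: enter (0,4) at t=0.4850 ← occupied
  → r_1 = 0.4850
beam 2: φ=0°, α=195°
  dir = (cos 195°, sin 195°) = (-0.9659, -0.2588); from cell (1,4)
  next x-line at t=0.4348, next y-line at t=1.2364; Δt_x=1.0353, Δt_y=3.8637
    x: enter (0,4) at t=0.4348 ← occupied
  → r_2 = 0.4348
beam 3: φ=45°, α=240°
  dir = (cos 240°, sin 240°) = (-0.5000, -0.8660); from cell (1,4)
  next x-line at t=0.8400, next y-line at t=0.3695; Δt_x=2.0000, Δt_y=1.1547
    y: enter (1,3) at t=0.3695
    x: enter (0,3) at t=0.8400 ← occupied
  → r_3 = 0.8400

ranges = [0.4850, 0.4348, 0.8400]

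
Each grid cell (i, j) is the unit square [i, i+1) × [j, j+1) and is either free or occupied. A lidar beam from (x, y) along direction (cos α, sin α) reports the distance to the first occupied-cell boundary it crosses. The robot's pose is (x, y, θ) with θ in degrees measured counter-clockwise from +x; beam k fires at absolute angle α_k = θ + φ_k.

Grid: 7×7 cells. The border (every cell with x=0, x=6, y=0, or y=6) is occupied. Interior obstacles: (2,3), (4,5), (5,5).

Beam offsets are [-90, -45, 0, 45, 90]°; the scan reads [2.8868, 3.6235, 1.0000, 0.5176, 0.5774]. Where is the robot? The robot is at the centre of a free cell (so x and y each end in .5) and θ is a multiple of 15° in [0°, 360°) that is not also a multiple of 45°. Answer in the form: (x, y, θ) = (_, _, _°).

(x, y, θ) = (5.5, 4.5, 300°)

Enumerate (i+0.5, j+0.5, θ) over the 22 free cells and 16 admissible headings. For each, cast all 5 beams and compare to the given ranges.
  (4.5, 4.5, 285°): beam 1 = 1.9319 ≠ 2.8868 ✗
  (5.5, 1.5, 300°): beam 1 = 1.0000 ≠ 2.8868 ✗
  (1.5, 5.5, 60°): beam 1 = 5.1962 ≠ 2.8868 ✗
  (5.5, 1.5, 330°): beam 1 = 0.5774 ≠ 2.8868 ✗
  …
  (5.5, 4.5, 300°): r_1=2.8868, r_2=3.6235, r_3=1.0000, r_4=0.5176, r_5=0.5774 — all match ✓
No second candidate reproduces the full scan.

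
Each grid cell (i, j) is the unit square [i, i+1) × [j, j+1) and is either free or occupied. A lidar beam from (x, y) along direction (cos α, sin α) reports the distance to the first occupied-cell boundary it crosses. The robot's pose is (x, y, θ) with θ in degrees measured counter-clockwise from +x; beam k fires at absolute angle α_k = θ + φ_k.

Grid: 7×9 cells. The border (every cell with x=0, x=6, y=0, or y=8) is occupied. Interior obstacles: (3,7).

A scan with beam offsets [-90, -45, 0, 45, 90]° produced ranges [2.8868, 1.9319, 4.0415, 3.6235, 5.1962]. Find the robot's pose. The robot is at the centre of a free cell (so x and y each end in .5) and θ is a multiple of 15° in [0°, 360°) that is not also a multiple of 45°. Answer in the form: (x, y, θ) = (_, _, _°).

(x, y, θ) = (4.5, 5.5, 150°)

The pose lattice has 34·16 = 544 candidates. Test each by forward raycasting.
  (5.5, 5.5, 105°): beam 1 = 0.5176 ≠ 2.8868 ✗
  (4.5, 6.5, 120°): beam 1 = 1.7321 ≠ 2.8868 ✗
  (5.5, 3.5, 15°): beam 1 = 1.9319 ≠ 2.8868 ✗
  (1.5, 5.5, 30°): beam 1 = 5.1962 ≠ 2.8868 ✗
  (1.5, 3.5, 15°): beam 1 = 2.5882 ≠ 2.8868 ✗
  …
  (4.5, 5.5, 150°): r_1=2.8868, r_2=1.9319, r_3=4.0415, r_4=3.6235, r_5=5.1962 — all match ✓
No second candidate reproduces the full scan.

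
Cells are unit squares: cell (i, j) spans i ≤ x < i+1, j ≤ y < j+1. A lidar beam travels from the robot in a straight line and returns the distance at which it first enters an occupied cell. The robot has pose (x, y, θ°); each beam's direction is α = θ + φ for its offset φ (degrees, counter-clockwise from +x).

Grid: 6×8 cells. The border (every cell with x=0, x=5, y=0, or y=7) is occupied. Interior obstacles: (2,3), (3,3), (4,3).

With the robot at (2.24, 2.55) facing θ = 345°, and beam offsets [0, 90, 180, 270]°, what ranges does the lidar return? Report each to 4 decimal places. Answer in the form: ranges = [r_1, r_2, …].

ranges = [2.8574, 0.4659, 1.2837, 1.6047]

beam 1: φ=0°, α=345°
  dir = (cos 345°, sin 345°) = (0.9659, -0.2588); from cell (2,2)
  next x-line at t=0.7868, next y-line at t=2.1250; Δt_x=1.0353, Δt_y=3.8637
    x: enter (3,2) at t=0.7868
    x: enter (4,2) at t=1.8221
    y: enter (4,1) at t=2.1250
    x: enter (5,1) at t=2.8574 ← occupied
  → r_1 = 2.8574
beam 2: φ=90°, α=75°
  dir = (cos 75°, sin 75°) = (0.2588, 0.9659); from cell (2,2)
  next x-line at t=2.9364, next y-line at t=0.4659; Δt_x=3.8637, Δt_y=1.0353
    y: enter (2,3) at t=0.4659 ← occupied
  → r_2 = 0.4659
beam 3: φ=180°, α=165°
  dir = (cos 165°, sin 165°) = (-0.9659, 0.2588); from cell (2,2)
  next x-line at t=0.2485, next y-line at t=1.7387; Δt_x=1.0353, Δt_y=3.8637
    x: enter (1,2) at t=0.2485
    x: enter (0,2) at t=1.2837 ← occupied
  → r_3 = 1.2837
beam 4: φ=270°, α=255°
  dir = (cos 255°, sin 255°) = (-0.2588, -0.9659); from cell (2,2)
  next x-line at t=0.9273, next y-line at t=0.5694; Δt_x=3.8637, Δt_y=1.0353
    y: enter (2,1) at t=0.5694
    x: enter (1,1) at t=0.9273
    y: enter (1,0) at t=1.6047 ← occupied
  → r_4 = 1.6047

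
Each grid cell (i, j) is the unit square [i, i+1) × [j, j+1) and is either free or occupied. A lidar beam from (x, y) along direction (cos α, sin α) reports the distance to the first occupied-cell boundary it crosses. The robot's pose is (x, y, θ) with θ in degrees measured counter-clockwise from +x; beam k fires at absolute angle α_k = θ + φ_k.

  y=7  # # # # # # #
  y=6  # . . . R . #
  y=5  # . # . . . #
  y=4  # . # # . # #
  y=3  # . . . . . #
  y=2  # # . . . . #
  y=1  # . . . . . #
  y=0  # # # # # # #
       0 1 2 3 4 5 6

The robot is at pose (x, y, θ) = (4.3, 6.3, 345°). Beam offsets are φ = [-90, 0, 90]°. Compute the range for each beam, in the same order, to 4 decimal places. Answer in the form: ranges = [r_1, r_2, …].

ranges = [1.3459, 1.7600, 0.7247]

beam 1: φ=-90°, α=255°
  d=(-0.2588,-0.9659)  start (4,6)  tX=1.1591 tY=0.3106  stride 1/|dx|=3.8637 1/|dy|=1.0353
    cross y-line → (4,5), t=0.3106
    cross x-line → (3,5), t=1.1591
    cross y-line → (3,4), t=1.3459 (wall)
  → r_1 = 1.3459
beam 2: φ=0°, α=345°
  d=(0.9659,-0.2588)  start (4,6)  tX=0.7247 tY=1.1591  stride 1/|dx|=1.0353 1/|dy|=3.8637
    cross x-line → (5,6), t=0.7247
    cross y-line → (5,5), t=1.1591
    cross x-line → (6,5), t=1.7600 (wall)
  → r_2 = 1.7600
beam 3: φ=90°, α=75°
  d=(0.2588,0.9659)  start (4,6)  tX=2.7046 tY=0.7247  stride 1/|dx|=3.8637 1/|dy|=1.0353
    cross y-line → (4,7), t=0.7247 (wall)
  → r_3 = 0.7247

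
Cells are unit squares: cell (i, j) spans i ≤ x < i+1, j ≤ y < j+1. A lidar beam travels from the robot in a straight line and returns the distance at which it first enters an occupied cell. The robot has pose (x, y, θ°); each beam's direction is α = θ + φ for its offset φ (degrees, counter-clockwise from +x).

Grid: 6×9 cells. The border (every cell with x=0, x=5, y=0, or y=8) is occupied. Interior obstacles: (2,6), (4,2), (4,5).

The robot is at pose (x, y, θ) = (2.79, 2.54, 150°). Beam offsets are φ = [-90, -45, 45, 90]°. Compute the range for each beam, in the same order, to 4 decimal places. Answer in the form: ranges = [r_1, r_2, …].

ranges = [2.8406, 5.6526, 1.8531, 1.7782]

beam 1: φ=-90°, α=60°
  direction (0.5000, 0.8660); cell (2,2); t to first gridline: x 0.4200, y 0.5312 (then +2.0000 / +1.1547)
    (3,2) via x @ 0.4200
    (3,3) via y @ 0.5312
    (3,4) via y @ 1.6859
    (4,4) via x @ 2.4200
    (4,5) via y @ 2.8406  # hit
  → r_1 = 2.8406
beam 2: φ=-45°, α=105°
  direction (-0.2588, 0.9659); cell (2,2); t to first gridline: x 3.0523, y 0.4762 (then +3.8637 / +1.0353)
    (2,3) via y @ 0.4762
    (2,4) via y @ 1.5115
    (2,5) via y @ 2.5468
    (1,5) via x @ 3.0523
    (1,6) via y @ 3.5821
    (1,7) via y @ 4.6173
    (1,8) via y @ 5.6526  # hit
  → r_2 = 5.6526
beam 3: φ=45°, α=195°
  direction (-0.9659, -0.2588); cell (2,2); t to first gridline: x 0.8179, y 2.0864 (then +1.0353 / +3.8637)
    (1,2) via x @ 0.8179
    (0,2) via x @ 1.8531  # hit
  → r_3 = 1.8531
beam 4: φ=90°, α=240°
  direction (-0.5000, -0.8660); cell (2,2); t to first gridline: x 1.5800, y 0.6235 (then +2.0000 / +1.1547)
    (2,1) via y @ 0.6235
    (1,1) via x @ 1.5800
    (1,0) via y @ 1.7782  # hit
  → r_4 = 1.7782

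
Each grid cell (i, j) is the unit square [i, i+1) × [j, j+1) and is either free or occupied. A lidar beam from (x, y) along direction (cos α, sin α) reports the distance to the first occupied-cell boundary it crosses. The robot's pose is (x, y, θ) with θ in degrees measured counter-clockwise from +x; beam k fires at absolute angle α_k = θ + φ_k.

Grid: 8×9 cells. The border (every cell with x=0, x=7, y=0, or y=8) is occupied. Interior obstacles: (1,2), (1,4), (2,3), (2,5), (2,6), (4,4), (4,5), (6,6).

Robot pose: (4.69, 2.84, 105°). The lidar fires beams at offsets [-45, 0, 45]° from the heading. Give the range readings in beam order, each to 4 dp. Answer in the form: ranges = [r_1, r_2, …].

beam 1: φ=-45°, α=60°
  dir = (cos 60°, sin 60°) = (0.5000, 0.8660); from cell (4,2)
  next x-line at t=0.6200, next y-line at t=0.1848; Δt_x=2.0000, Δt_y=1.1547
    y: enter (4,3) at t=0.1848
    x: enter (5,3) at t=0.6200
    y: enter (5,4) at t=1.3395
    y: enter (5,5) at t=2.4942
    x: enter (6,5) at t=2.6200
    y: enter (6,6) at t=3.6489 ← occupied
  → r_1 = 3.6489
beam 2: φ=0°, α=105°
  dir = (cos 105°, sin 105°) = (-0.2588, 0.9659); from cell (4,2)
  next x-line at t=2.6660, next y-line at t=0.1656; Δt_x=3.8637, Δt_y=1.0353
    y: enter (4,3) at t=0.1656
    y: enter (4,4) at t=1.2009 ← occupied
  → r_2 = 1.2009
beam 3: φ=45°, α=150°
  dir = (cos 150°, sin 150°) = (-0.8660, 0.5000); from cell (4,2)
  next x-line at t=0.7967, next y-line at t=0.3200; Δt_x=1.1547, Δt_y=2.0000
    y: enter (4,3) at t=0.3200
    x: enter (3,3) at t=0.7967
    x: enter (2,3) at t=1.9514 ← occupied
  → r_3 = 1.9514

ranges = [3.6489, 1.2009, 1.9514]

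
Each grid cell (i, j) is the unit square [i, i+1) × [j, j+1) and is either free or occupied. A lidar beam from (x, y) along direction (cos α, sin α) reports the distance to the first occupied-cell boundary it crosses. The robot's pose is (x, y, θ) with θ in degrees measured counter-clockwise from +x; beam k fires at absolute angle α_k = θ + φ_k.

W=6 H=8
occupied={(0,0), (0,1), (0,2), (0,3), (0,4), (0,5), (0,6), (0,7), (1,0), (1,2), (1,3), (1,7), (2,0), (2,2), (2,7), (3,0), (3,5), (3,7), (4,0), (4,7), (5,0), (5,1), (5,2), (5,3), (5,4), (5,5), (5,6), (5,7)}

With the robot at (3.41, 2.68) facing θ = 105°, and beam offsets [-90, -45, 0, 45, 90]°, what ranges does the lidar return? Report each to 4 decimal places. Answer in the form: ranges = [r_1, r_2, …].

beam 1: φ=-90°, α=15°
  direction (0.9659, 0.2588); cell (3,2); t to first gridline: x 0.6108, y 1.2364 (then +1.0353 / +3.8637)
    (4,2) via x @ 0.6108
    (4,3) via y @ 1.2364
    (5,3) via x @ 1.6461  # hit
  → r_1 = 1.6461
beam 2: φ=-45°, α=60°
  direction (0.5000, 0.8660); cell (3,2); t to first gridline: x 1.1800, y 0.3695 (then +2.0000 / +1.1547)
    (3,3) via y @ 0.3695
    (4,3) via x @ 1.1800
    (4,4) via y @ 1.5242
    (4,5) via y @ 2.6789
    (5,5) via x @ 3.1800  # hit
  → r_2 = 3.1800
beam 3: φ=0°, α=105°
  direction (-0.2588, 0.9659); cell (3,2); t to first gridline: x 1.5841, y 0.3313 (then +3.8637 / +1.0353)
    (3,3) via y @ 0.3313
    (3,4) via y @ 1.3666
    (2,4) via x @ 1.5841
    (2,5) via y @ 2.4018
    (2,6) via y @ 3.4371
    (2,7) via y @ 4.4724  # hit
  → r_3 = 4.4724
beam 4: φ=45°, α=150°
  direction (-0.8660, 0.5000); cell (3,2); t to first gridline: x 0.4734, y 0.6400 (then +1.1547 / +2.0000)
    (2,2) via x @ 0.4734  # hit
  → r_4 = 0.4734
beam 5: φ=90°, α=195°
  direction (-0.9659, -0.2588); cell (3,2); t to first gridline: x 0.4245, y 2.6273 (then +1.0353 / +3.8637)
    (2,2) via x @ 0.4245  # hit
  → r_5 = 0.4245

ranges = [1.6461, 3.1800, 4.4724, 0.4734, 0.4245]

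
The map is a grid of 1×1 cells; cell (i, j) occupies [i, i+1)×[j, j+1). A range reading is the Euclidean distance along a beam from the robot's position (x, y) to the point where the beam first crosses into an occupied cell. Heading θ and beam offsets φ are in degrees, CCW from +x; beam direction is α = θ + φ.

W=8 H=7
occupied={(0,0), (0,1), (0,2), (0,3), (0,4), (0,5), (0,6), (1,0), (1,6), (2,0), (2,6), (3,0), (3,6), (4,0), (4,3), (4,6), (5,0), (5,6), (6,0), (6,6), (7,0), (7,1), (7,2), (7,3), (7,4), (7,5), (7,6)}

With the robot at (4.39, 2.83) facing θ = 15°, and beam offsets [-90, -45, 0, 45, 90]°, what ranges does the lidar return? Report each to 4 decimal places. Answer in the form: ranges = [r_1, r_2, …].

beam 1: φ=-90°, α=285°
  cosα=0.2588 sinα=-0.9659 | (4,2) | tMaxX 2.3569 tMaxY 0.8593 | tΔX 3.8637 tΔY 1.0353
    t=0.8593 [y] (4,1)
    t=1.8946 [y] (4,0) — stop
  → r_1 = 1.8946
beam 2: φ=-45°, α=330°
  cosα=0.8660 sinα=-0.5000 | (4,2) | tMaxX 0.7044 tMaxY 1.6600 | tΔX 1.1547 tΔY 2.0000
    t=0.7044 [x] (5,2)
    t=1.6600 [y] (5,1)
    t=1.8591 [x] (6,1)
    t=3.0138 [x] (7,1) — stop
  → r_2 = 3.0138
beam 3: φ=0°, α=15°
  cosα=0.9659 sinα=0.2588 | (4,2) | tMaxX 0.6315 tMaxY 0.6568 | tΔX 1.0353 tΔY 3.8637
    t=0.6315 [x] (5,2)
    t=0.6568 [y] (5,3)
    t=1.6668 [x] (6,3)
    t=2.7021 [x] (7,3) — stop
  → r_3 = 2.7021
beam 4: φ=45°, α=60°
  cosα=0.5000 sinα=0.8660 | (4,2) | tMaxX 1.2200 tMaxY 0.1963 | tΔX 2.0000 tΔY 1.1547
    t=0.1963 [y] (4,3) — stop
  → r_4 = 0.1963
beam 5: φ=90°, α=105°
  cosα=-0.2588 sinα=0.9659 | (4,2) | tMaxX 1.5068 tMaxY 0.1760 | tΔX 3.8637 tΔY 1.0353
    t=0.1760 [y] (4,3) — stop
  → r_5 = 0.1760

ranges = [1.8946, 3.0138, 2.7021, 0.1963, 0.1760]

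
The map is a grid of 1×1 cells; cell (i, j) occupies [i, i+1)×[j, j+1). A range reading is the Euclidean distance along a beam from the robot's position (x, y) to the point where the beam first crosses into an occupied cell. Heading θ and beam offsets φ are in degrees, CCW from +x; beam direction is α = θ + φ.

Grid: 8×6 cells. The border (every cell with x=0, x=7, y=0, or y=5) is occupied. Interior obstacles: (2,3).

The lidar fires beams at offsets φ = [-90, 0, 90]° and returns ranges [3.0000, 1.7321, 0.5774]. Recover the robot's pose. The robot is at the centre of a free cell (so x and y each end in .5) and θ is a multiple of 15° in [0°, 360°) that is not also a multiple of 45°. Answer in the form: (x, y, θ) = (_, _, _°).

Candidates: 23 free-cell centres × 16 headings = 368 poses. Raycast each; keep the one whose scan matches to 4 dp.
  (5.5, 2.5, 15°): beam 1 = 1.5529 ≠ 3.0000 ✗
  (4.5, 1.5, 345°): beam 1 = 0.5176 ≠ 3.0000 ✗
  (4.5, 4.5, 195°): beam 1 = 0.5176 ≠ 3.0000 ✗
  (2.5, 2.5, 105°): beam 1 = 4.6587 ≠ 3.0000 ✗
  …
  (3.5, 3.5, 120°): r_1=3.0000, r_2=1.7321, r_3=0.5774 — all match ✓
Unique over the lattice → pose = (3.5, 3.5, 120°).

(x, y, θ) = (3.5, 3.5, 120°)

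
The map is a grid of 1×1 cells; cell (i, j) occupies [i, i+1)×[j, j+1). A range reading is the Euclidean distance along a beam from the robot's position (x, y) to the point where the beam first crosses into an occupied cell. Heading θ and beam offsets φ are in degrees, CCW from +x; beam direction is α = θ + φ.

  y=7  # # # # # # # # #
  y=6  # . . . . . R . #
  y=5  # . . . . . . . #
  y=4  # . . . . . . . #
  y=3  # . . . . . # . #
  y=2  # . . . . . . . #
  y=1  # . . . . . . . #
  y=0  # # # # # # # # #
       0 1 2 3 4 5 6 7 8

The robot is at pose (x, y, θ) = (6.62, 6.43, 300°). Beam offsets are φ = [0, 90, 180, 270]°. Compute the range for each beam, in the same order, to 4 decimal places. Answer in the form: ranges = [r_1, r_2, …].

ranges = [2.7600, 1.1400, 0.6582, 6.4894]

beam 1: φ=0°, α=300°
  dir = (cos 300°, sin 300°) = (0.5000, -0.8660); from cell (6,6)
  next x-line at t=0.7600, next y-line at t=0.4965; Δt_x=2.0000, Δt_y=1.1547
    y: enter (6,5) at t=0.4965
    x: enter (7,5) at t=0.7600
    y: enter (7,4) at t=1.6512
    x: enter (8,4) at t=2.7600 ← occupied
  → r_1 = 2.7600
beam 2: φ=90°, α=30°
  dir = (cos 30°, sin 30°) = (0.8660, 0.5000); from cell (6,6)
  next x-line at t=0.4388, next y-line at t=1.1400; Δt_x=1.1547, Δt_y=2.0000
    x: enter (7,6) at t=0.4388
    y: enter (7,7) at t=1.1400 ← occupied
  → r_2 = 1.1400
beam 3: φ=180°, α=120°
  dir = (cos 120°, sin 120°) = (-0.5000, 0.8660); from cell (6,6)
  next x-line at t=1.2400, next y-line at t=0.6582; Δt_x=2.0000, Δt_y=1.1547
    y: enter (6,7) at t=0.6582 ← occupied
  → r_3 = 0.6582
beam 4: φ=270°, α=210°
  dir = (cos 210°, sin 210°) = (-0.8660, -0.5000); from cell (6,6)
  next x-line at t=0.7159, next y-line at t=0.8600; Δt_x=1.1547, Δt_y=2.0000
    x: enter (5,6) at t=0.7159
    y: enter (5,5) at t=0.8600
    x: enter (4,5) at t=1.8706
    y: enter (4,4) at t=2.8600
    x: enter (3,4) at t=3.0253
    x: enter (2,4) at t=4.1800
    y: enter (2,3) at t=4.8600
    x: enter (1,3) at t=5.3347
    x: enter (0,3) at t=6.4894 ← occupied
  → r_4 = 6.4894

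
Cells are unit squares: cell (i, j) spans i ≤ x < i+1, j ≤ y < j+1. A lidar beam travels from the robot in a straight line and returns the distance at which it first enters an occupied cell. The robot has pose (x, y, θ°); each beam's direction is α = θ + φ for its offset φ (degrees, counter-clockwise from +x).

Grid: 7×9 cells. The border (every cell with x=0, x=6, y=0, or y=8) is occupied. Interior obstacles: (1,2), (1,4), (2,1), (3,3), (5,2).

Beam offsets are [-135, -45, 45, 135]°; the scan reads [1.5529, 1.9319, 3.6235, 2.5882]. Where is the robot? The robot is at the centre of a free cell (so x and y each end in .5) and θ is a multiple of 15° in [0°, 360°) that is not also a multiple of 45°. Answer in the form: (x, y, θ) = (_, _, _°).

The pose lattice has 30·16 = 480 candidates. Test each by forward raycasting.
  (5.5, 6.5, 150°): beam 1 = 0.5176 ≠ 1.5529 ✗
  (5.5, 4.5, 285°): beam 1 = 5.1962 ≠ 1.5529 ✗
  (2.5, 2.5, 300°): beam 1 = 0.5176 ≠ 1.5529 ✗
  …
  (2.5, 5.5, 330°): r_1=1.5529, r_2=1.9319, r_3=3.6235, r_4=2.5882 — all match ✓
Unique over the lattice → pose = (2.5, 5.5, 330°).

(x, y, θ) = (2.5, 5.5, 330°)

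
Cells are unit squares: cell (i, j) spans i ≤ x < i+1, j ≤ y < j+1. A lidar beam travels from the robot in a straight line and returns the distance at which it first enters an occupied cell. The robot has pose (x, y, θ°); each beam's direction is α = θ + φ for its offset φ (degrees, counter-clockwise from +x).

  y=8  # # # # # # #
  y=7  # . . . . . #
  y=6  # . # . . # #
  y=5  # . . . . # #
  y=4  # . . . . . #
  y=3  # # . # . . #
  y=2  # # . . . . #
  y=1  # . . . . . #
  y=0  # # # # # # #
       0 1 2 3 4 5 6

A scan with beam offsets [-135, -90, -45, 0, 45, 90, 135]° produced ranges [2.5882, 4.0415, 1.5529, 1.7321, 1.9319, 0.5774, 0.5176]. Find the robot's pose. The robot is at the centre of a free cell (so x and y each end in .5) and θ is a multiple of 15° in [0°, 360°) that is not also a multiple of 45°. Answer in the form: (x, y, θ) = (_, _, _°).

The pose lattice has 29·16 = 464 candidates. Test each by forward raycasting.
  (5.5, 4.5, 345°): beam 1 = 1.7321 ≠ 2.5882 ✗
  (2.5, 4.5, 240°): beam 1 = 1.5529 ≠ 2.5882 ✗
  (4.5, 3.5, 150°): beam 1 = 1.5529 ≠ 2.5882 ✗
  …
  (3.5, 1.5, 150°): r_1=2.5882, r_2=4.0415, r_3=1.5529, r_4=1.7321, r_5=1.9319, r_6=0.5774, r_7=0.5176 — all match ✓
No second candidate reproduces the full scan.

(x, y, θ) = (3.5, 1.5, 150°)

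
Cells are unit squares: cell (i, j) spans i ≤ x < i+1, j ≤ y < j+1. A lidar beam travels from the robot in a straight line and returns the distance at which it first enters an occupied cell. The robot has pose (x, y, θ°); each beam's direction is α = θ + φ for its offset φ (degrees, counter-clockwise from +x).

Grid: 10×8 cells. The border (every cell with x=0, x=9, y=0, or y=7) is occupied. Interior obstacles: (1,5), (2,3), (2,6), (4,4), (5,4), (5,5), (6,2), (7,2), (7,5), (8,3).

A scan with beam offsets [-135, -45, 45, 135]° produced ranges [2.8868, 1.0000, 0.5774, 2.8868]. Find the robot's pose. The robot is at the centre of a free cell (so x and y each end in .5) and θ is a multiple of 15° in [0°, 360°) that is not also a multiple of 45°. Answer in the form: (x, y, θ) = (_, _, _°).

(x, y, θ) = (3.5, 3.5, 105°)

The pose lattice has 38·16 = 608 candidates. Test each by forward raycasting.
  (4.5, 6.5, 240°): beam 1 = 0.5176 ≠ 2.8868 ✗
  (6.5, 4.5, 195°): beam 1 = 1.0000 ≠ 2.8868 ✗
  (5.5, 2.5, 120°): beam 1 = 0.5176 ≠ 2.8868 ✗
  …
  (3.5, 3.5, 105°): r_1=2.8868, r_2=1.0000, r_3=0.5774, r_4=2.8868 — all match ✓
Only this pose fits every beam.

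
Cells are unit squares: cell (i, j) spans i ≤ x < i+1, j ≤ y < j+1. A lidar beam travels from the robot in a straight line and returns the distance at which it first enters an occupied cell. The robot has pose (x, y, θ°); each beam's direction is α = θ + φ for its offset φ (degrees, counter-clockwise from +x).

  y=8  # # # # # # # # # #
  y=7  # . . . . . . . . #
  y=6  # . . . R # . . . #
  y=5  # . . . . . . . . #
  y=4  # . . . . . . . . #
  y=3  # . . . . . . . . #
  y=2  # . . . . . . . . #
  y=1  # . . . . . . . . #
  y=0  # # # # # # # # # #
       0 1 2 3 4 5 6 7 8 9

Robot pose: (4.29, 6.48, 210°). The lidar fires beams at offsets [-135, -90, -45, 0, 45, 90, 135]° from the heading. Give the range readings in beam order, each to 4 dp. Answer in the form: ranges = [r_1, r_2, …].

beam 1: φ=-135°, α=75°
  d=(0.2588,0.9659)  start (4,6)  tX=2.7432 tY=0.5383  stride 1/|dx|=3.8637 1/|dy|=1.0353
    cross y-line → (4,7), t=0.5383
    cross y-line → (4,8), t=1.5736 (wall)
  → r_1 = 1.5736
beam 2: φ=-90°, α=120°
  d=(-0.5000,0.8660)  start (4,6)  tX=0.5800 tY=0.6004  stride 1/|dx|=2.0000 1/|dy|=1.1547
    cross x-line → (3,6), t=0.5800
    cross y-line → (3,7), t=0.6004
    cross y-line → (3,8), t=1.7551 (wall)
  → r_2 = 1.7551
beam 3: φ=-45°, α=165°
  d=(-0.9659,0.2588)  start (4,6)  tX=0.3002 tY=2.0091  stride 1/|dx|=1.0353 1/|dy|=3.8637
    cross x-line → (3,6), t=0.3002
    cross x-line → (2,6), t=1.3355
    cross y-line → (2,7), t=2.0091
    cross x-line → (1,7), t=2.3708
    cross x-line → (0,7), t=3.4061 (wall)
  → r_3 = 3.4061
beam 4: φ=0°, α=210°
  d=(-0.8660,-0.5000)  start (4,6)  tX=0.3349 tY=0.9600  stride 1/|dx|=1.1547 1/|dy|=2.0000
    cross x-line → (3,6), t=0.3349
    cross y-line → (3,5), t=0.9600
    cross x-line → (2,5), t=1.4896
    cross x-line → (1,5), t=2.6443
    cross y-line → (1,4), t=2.9600
    cross x-line → (0,4), t=3.7990 (wall)
  → r_4 = 3.7990
beam 5: φ=45°, α=255°
  d=(-0.2588,-0.9659)  start (4,6)  tX=1.1205 tY=0.4969  stride 1/|dx|=3.8637 1/|dy|=1.0353
    cross y-line → (4,5), t=0.4969
    cross x-line → (3,5), t=1.1205
    cross y-line → (3,4), t=1.5322
    cross y-line → (3,3), t=2.5675
    cross y-line → (3,2), t=3.6028
    cross y-line → (3,1), t=4.6380
    cross x-line → (2,1), t=4.9842
    cross y-line → (2,0), t=5.6733 (wall)
  → r_5 = 5.6733
beam 6: φ=90°, α=300°
  d=(0.5000,-0.8660)  start (4,6)  tX=1.4200 tY=0.5543  stride 1/|dx|=2.0000 1/|dy|=1.1547
    cross y-line → (4,5), t=0.5543
    cross x-line → (5,5), t=1.4200
    cross y-line → (5,4), t=1.7090
    cross y-line → (5,3), t=2.8637
    cross x-line → (6,3), t=3.4200
    cross y-line → (6,2), t=4.0184
    cross y-line → (6,1), t=5.1731
    cross x-line → (7,1), t=5.4200
    cross y-line → (7,0), t=6.3278 (wall)
  → r_6 = 6.3278
beam 7: φ=135°, α=345°
  d=(0.9659,-0.2588)  start (4,6)  tX=0.7350 tY=1.8546  stride 1/|dx|=1.0353 1/|dy|=3.8637
    cross x-line → (5,6), t=0.7350 (wall)
  → r_7 = 0.7350

ranges = [1.5736, 1.7551, 3.4061, 3.7990, 5.6733, 6.3278, 0.7350]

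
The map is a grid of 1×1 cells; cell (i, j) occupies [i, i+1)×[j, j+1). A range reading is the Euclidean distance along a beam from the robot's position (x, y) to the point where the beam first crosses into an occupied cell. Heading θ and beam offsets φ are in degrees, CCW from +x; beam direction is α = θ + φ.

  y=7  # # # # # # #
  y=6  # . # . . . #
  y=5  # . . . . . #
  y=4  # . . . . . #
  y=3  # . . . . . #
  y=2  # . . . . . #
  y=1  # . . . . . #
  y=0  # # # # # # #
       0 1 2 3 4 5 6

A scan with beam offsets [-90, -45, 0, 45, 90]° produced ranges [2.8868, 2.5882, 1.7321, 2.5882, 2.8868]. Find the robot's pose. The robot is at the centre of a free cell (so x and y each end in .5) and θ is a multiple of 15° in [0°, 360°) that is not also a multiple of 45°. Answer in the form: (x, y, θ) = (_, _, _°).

(x, y, θ) = (3.5, 4.5, 120°)

Candidates: 29 free-cell centres × 16 headings = 464 poses. Raycast each; keep the one whose scan matches to 4 dp.
  (3.5, 6.5, 105°): beam 1 = 1.9319 ≠ 2.8868 ✗
  (3.5, 4.5, 150°): beam 2 = 1.9319 ≠ 2.5882 ✗
  (1.5, 4.5, 60°): beam 1 = 5.1962 ≠ 2.8868 ✗
  (5.5, 1.5, 165°): beam 1 = 1.9319 ≠ 2.8868 ✗
  …
  (3.5, 4.5, 120°): r_1=2.8868, r_2=2.5882, r_3=1.7321, r_4=2.5882, r_5=2.8868 — all match ✓
No second candidate reproduces the full scan.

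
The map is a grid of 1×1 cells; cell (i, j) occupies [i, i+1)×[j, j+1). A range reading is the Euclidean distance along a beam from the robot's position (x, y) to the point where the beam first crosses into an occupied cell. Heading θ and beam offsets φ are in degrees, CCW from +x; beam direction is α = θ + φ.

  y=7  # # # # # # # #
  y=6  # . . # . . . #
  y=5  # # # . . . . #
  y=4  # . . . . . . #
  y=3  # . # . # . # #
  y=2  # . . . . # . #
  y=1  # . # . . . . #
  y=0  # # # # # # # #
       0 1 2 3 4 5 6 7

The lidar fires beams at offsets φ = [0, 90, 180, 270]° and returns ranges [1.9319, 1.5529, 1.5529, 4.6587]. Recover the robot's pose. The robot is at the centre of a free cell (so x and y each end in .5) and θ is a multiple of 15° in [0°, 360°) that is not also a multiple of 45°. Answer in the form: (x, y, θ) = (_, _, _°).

Enumerate (i+0.5, j+0.5, θ) over the 28 free cells and 16 admissible headings. For each, cast all 4 beams and compare to the given ranges.
  (3.5, 5.5, 150°): beam 1 = 0.5774 ≠ 1.9319 ✗
  (4.5, 2.5, 105°): beam 1 = 0.5176 ≠ 1.9319 ✗
  (4.5, 5.5, 30°): beam 1 = 2.8868 ≠ 1.9319 ✗
  (2.5, 2.5, 330°): beam 1 = 3.0000 ≠ 1.9319 ✗
  (1.5, 3.5, 345°): beam 1 = 0.5176 ≠ 1.9319 ✗
  …
  (5.5, 5.5, 285°): r_1=1.9319, r_2=1.5529, r_3=1.5529, r_4=4.6587 — all match ✓
Unique over the lattice → pose = (5.5, 5.5, 285°).

(x, y, θ) = (5.5, 5.5, 285°)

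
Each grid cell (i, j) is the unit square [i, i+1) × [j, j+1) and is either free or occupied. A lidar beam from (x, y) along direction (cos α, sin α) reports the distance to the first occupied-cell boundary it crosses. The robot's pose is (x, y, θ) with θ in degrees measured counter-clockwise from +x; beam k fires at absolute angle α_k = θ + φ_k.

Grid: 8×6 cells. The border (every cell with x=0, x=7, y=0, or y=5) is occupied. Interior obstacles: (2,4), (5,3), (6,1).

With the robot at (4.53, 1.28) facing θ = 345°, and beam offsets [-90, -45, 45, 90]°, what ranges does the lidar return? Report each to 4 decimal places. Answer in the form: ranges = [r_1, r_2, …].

beam 1: φ=-90°, α=255°
  dir = (cos 255°, sin 255°) = (-0.2588, -0.9659); from cell (4,1)
  next x-line at t=2.0478, next y-line at t=0.2899; Δt_x=3.8637, Δt_y=1.0353
    y: enter (4,0) at t=0.2899 ← occupied
  → r_1 = 0.2899
beam 2: φ=-45°, α=300°
  dir = (cos 300°, sin 300°) = (0.5000, -0.8660); from cell (4,1)
  next x-line at t=0.9400, next y-line at t=0.3233; Δt_x=2.0000, Δt_y=1.1547
    y: enter (4,0) at t=0.3233 ← occupied
  → r_2 = 0.3233
beam 3: φ=45°, α=30°
  dir = (cos 30°, sin 30°) = (0.8660, 0.5000); from cell (4,1)
  next x-line at t=0.5427, next y-line at t=1.4400; Δt_x=1.1547, Δt_y=2.0000
    x: enter (5,1) at t=0.5427
    y: enter (5,2) at t=1.4400
    x: enter (6,2) at t=1.6974
    x: enter (7,2) at t=2.8521 ← occupied
  → r_3 = 2.8521
beam 4: φ=90°, α=75°
  dir = (cos 75°, sin 75°) = (0.2588, 0.9659); from cell (4,1)
  next x-line at t=1.8159, next y-line at t=0.7454; Δt_x=3.8637, Δt_y=1.0353
    y: enter (4,2) at t=0.7454
    y: enter (4,3) at t=1.7807
    x: enter (5,3) at t=1.8159 ← occupied
  → r_4 = 1.8159

ranges = [0.2899, 0.3233, 2.8521, 1.8159]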